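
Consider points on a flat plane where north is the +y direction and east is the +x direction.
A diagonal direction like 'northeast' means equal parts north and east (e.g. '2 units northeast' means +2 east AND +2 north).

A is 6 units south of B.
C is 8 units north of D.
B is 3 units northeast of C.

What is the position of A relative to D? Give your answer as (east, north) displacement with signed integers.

Answer: A is at (east=3, north=5) relative to D.

Derivation:
Place D at the origin (east=0, north=0).
  C is 8 units north of D: delta (east=+0, north=+8); C at (east=0, north=8).
  B is 3 units northeast of C: delta (east=+3, north=+3); B at (east=3, north=11).
  A is 6 units south of B: delta (east=+0, north=-6); A at (east=3, north=5).
Therefore A relative to D: (east=3, north=5).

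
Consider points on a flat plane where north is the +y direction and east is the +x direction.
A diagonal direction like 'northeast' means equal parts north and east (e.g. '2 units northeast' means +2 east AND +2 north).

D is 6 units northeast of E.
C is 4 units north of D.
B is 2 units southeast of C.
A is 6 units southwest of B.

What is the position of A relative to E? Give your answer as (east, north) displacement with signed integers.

Place E at the origin (east=0, north=0).
  D is 6 units northeast of E: delta (east=+6, north=+6); D at (east=6, north=6).
  C is 4 units north of D: delta (east=+0, north=+4); C at (east=6, north=10).
  B is 2 units southeast of C: delta (east=+2, north=-2); B at (east=8, north=8).
  A is 6 units southwest of B: delta (east=-6, north=-6); A at (east=2, north=2).
Therefore A relative to E: (east=2, north=2).

Answer: A is at (east=2, north=2) relative to E.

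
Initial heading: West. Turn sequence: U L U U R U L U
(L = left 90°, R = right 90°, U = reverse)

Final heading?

Start: West
  U (U-turn (180°)) -> East
  L (left (90° counter-clockwise)) -> North
  U (U-turn (180°)) -> South
  U (U-turn (180°)) -> North
  R (right (90° clockwise)) -> East
  U (U-turn (180°)) -> West
  L (left (90° counter-clockwise)) -> South
  U (U-turn (180°)) -> North
Final: North

Answer: Final heading: North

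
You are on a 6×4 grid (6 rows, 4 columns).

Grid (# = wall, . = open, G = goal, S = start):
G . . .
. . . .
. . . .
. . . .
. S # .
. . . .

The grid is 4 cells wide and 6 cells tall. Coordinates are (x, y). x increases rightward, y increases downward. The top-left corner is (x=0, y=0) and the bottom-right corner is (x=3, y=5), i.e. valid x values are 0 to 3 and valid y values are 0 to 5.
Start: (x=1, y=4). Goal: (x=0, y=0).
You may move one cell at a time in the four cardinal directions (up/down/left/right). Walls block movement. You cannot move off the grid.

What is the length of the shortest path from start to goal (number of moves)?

BFS from (x=1, y=4) until reaching (x=0, y=0):
  Distance 0: (x=1, y=4)
  Distance 1: (x=1, y=3), (x=0, y=4), (x=1, y=5)
  Distance 2: (x=1, y=2), (x=0, y=3), (x=2, y=3), (x=0, y=5), (x=2, y=5)
  Distance 3: (x=1, y=1), (x=0, y=2), (x=2, y=2), (x=3, y=3), (x=3, y=5)
  Distance 4: (x=1, y=0), (x=0, y=1), (x=2, y=1), (x=3, y=2), (x=3, y=4)
  Distance 5: (x=0, y=0), (x=2, y=0), (x=3, y=1)  <- goal reached here
One shortest path (5 moves): (x=1, y=4) -> (x=0, y=4) -> (x=0, y=3) -> (x=0, y=2) -> (x=0, y=1) -> (x=0, y=0)

Answer: Shortest path length: 5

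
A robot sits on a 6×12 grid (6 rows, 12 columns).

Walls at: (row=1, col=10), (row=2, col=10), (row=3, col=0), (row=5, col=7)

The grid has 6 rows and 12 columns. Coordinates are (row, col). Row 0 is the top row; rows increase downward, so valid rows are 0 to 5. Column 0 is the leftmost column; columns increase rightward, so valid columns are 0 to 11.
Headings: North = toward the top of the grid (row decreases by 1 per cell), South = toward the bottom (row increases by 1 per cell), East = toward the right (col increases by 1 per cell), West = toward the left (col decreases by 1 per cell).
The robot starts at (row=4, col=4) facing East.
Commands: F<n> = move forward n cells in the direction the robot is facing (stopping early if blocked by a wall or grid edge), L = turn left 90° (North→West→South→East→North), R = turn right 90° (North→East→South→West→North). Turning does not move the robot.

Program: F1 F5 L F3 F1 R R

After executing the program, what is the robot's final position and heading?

Start: (row=4, col=4), facing East
  F1: move forward 1, now at (row=4, col=5)
  F5: move forward 5, now at (row=4, col=10)
  L: turn left, now facing North
  F3: move forward 1/3 (blocked), now at (row=3, col=10)
  F1: move forward 0/1 (blocked), now at (row=3, col=10)
  R: turn right, now facing East
  R: turn right, now facing South
Final: (row=3, col=10), facing South

Answer: Final position: (row=3, col=10), facing South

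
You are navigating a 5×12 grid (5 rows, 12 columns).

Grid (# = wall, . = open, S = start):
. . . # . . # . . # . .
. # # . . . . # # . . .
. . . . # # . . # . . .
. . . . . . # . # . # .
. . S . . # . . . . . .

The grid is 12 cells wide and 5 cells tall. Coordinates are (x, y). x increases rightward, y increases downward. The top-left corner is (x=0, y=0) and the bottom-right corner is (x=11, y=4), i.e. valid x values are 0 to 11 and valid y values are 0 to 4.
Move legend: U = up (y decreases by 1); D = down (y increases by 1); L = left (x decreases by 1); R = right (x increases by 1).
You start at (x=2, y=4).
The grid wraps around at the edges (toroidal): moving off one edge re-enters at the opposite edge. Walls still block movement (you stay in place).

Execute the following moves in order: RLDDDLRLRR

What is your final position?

Start: (x=2, y=4)
  R (right): (x=2, y=4) -> (x=3, y=4)
  L (left): (x=3, y=4) -> (x=2, y=4)
  D (down): (x=2, y=4) -> (x=2, y=0)
  D (down): blocked, stay at (x=2, y=0)
  D (down): blocked, stay at (x=2, y=0)
  L (left): (x=2, y=0) -> (x=1, y=0)
  R (right): (x=1, y=0) -> (x=2, y=0)
  L (left): (x=2, y=0) -> (x=1, y=0)
  R (right): (x=1, y=0) -> (x=2, y=0)
  R (right): blocked, stay at (x=2, y=0)
Final: (x=2, y=0)

Answer: Final position: (x=2, y=0)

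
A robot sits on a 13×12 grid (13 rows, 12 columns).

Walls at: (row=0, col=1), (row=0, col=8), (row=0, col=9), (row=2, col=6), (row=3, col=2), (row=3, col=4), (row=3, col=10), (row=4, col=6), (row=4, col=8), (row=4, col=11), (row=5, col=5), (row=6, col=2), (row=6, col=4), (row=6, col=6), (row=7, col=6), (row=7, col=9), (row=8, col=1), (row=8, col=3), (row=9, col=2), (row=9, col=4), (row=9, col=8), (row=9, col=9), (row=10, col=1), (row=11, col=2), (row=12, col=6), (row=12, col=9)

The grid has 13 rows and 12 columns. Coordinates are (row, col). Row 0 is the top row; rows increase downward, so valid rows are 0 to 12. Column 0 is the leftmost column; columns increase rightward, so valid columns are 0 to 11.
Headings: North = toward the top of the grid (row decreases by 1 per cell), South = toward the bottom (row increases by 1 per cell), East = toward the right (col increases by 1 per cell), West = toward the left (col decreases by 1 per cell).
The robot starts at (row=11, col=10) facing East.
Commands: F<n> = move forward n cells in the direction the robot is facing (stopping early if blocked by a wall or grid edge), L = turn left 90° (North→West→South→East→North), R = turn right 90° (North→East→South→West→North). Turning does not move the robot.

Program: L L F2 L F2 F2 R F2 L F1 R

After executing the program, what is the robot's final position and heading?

Start: (row=11, col=10), facing East
  L: turn left, now facing North
  L: turn left, now facing West
  F2: move forward 2, now at (row=11, col=8)
  L: turn left, now facing South
  F2: move forward 1/2 (blocked), now at (row=12, col=8)
  F2: move forward 0/2 (blocked), now at (row=12, col=8)
  R: turn right, now facing West
  F2: move forward 1/2 (blocked), now at (row=12, col=7)
  L: turn left, now facing South
  F1: move forward 0/1 (blocked), now at (row=12, col=7)
  R: turn right, now facing West
Final: (row=12, col=7), facing West

Answer: Final position: (row=12, col=7), facing West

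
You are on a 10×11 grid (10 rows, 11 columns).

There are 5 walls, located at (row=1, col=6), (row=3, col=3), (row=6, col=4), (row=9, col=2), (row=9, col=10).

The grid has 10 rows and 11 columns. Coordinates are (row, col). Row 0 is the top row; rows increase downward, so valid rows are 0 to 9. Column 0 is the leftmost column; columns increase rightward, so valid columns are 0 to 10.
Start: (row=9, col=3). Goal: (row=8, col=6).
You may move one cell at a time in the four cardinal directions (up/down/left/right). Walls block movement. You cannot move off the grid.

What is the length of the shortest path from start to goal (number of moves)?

BFS from (row=9, col=3) until reaching (row=8, col=6):
  Distance 0: (row=9, col=3)
  Distance 1: (row=8, col=3), (row=9, col=4)
  Distance 2: (row=7, col=3), (row=8, col=2), (row=8, col=4), (row=9, col=5)
  Distance 3: (row=6, col=3), (row=7, col=2), (row=7, col=4), (row=8, col=1), (row=8, col=5), (row=9, col=6)
  Distance 4: (row=5, col=3), (row=6, col=2), (row=7, col=1), (row=7, col=5), (row=8, col=0), (row=8, col=6), (row=9, col=1), (row=9, col=7)  <- goal reached here
One shortest path (4 moves): (row=9, col=3) -> (row=9, col=4) -> (row=9, col=5) -> (row=9, col=6) -> (row=8, col=6)

Answer: Shortest path length: 4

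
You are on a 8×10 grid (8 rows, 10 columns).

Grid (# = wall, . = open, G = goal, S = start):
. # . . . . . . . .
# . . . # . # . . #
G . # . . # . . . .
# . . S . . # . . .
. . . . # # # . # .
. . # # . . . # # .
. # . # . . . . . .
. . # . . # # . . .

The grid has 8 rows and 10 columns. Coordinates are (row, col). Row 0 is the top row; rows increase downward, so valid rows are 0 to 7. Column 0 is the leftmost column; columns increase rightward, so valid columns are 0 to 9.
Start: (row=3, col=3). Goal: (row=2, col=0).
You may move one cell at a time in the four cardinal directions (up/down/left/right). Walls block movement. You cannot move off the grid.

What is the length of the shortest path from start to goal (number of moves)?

BFS from (row=3, col=3) until reaching (row=2, col=0):
  Distance 0: (row=3, col=3)
  Distance 1: (row=2, col=3), (row=3, col=2), (row=3, col=4), (row=4, col=3)
  Distance 2: (row=1, col=3), (row=2, col=4), (row=3, col=1), (row=3, col=5), (row=4, col=2)
  Distance 3: (row=0, col=3), (row=1, col=2), (row=2, col=1), (row=4, col=1)
  Distance 4: (row=0, col=2), (row=0, col=4), (row=1, col=1), (row=2, col=0), (row=4, col=0), (row=5, col=1)  <- goal reached here
One shortest path (4 moves): (row=3, col=3) -> (row=3, col=2) -> (row=3, col=1) -> (row=2, col=1) -> (row=2, col=0)

Answer: Shortest path length: 4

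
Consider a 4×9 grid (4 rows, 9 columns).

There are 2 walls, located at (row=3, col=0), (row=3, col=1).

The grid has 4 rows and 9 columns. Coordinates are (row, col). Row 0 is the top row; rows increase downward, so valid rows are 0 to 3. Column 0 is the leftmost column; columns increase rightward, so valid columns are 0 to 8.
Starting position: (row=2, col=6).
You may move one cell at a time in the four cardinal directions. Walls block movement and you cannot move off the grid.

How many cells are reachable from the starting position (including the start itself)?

Answer: Reachable cells: 34

Derivation:
BFS flood-fill from (row=2, col=6):
  Distance 0: (row=2, col=6)
  Distance 1: (row=1, col=6), (row=2, col=5), (row=2, col=7), (row=3, col=6)
  Distance 2: (row=0, col=6), (row=1, col=5), (row=1, col=7), (row=2, col=4), (row=2, col=8), (row=3, col=5), (row=3, col=7)
  Distance 3: (row=0, col=5), (row=0, col=7), (row=1, col=4), (row=1, col=8), (row=2, col=3), (row=3, col=4), (row=3, col=8)
  Distance 4: (row=0, col=4), (row=0, col=8), (row=1, col=3), (row=2, col=2), (row=3, col=3)
  Distance 5: (row=0, col=3), (row=1, col=2), (row=2, col=1), (row=3, col=2)
  Distance 6: (row=0, col=2), (row=1, col=1), (row=2, col=0)
  Distance 7: (row=0, col=1), (row=1, col=0)
  Distance 8: (row=0, col=0)
Total reachable: 34 (grid has 34 open cells total)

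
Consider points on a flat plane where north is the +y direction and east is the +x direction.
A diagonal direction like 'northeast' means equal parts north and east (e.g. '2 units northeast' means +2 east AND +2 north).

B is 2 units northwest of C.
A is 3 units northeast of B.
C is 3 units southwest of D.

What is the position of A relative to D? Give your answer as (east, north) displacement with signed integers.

Answer: A is at (east=-2, north=2) relative to D.

Derivation:
Place D at the origin (east=0, north=0).
  C is 3 units southwest of D: delta (east=-3, north=-3); C at (east=-3, north=-3).
  B is 2 units northwest of C: delta (east=-2, north=+2); B at (east=-5, north=-1).
  A is 3 units northeast of B: delta (east=+3, north=+3); A at (east=-2, north=2).
Therefore A relative to D: (east=-2, north=2).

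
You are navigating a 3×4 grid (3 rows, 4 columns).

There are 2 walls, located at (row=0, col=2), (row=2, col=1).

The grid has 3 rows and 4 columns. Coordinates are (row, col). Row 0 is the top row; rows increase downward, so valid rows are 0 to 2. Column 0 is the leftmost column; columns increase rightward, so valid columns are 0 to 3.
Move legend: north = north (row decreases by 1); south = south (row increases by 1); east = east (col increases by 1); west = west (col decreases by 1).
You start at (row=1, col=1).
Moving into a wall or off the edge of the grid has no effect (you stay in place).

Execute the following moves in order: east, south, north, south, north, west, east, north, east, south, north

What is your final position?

Answer: Final position: (row=1, col=3)

Derivation:
Start: (row=1, col=1)
  east (east): (row=1, col=1) -> (row=1, col=2)
  south (south): (row=1, col=2) -> (row=2, col=2)
  north (north): (row=2, col=2) -> (row=1, col=2)
  south (south): (row=1, col=2) -> (row=2, col=2)
  north (north): (row=2, col=2) -> (row=1, col=2)
  west (west): (row=1, col=2) -> (row=1, col=1)
  east (east): (row=1, col=1) -> (row=1, col=2)
  north (north): blocked, stay at (row=1, col=2)
  east (east): (row=1, col=2) -> (row=1, col=3)
  south (south): (row=1, col=3) -> (row=2, col=3)
  north (north): (row=2, col=3) -> (row=1, col=3)
Final: (row=1, col=3)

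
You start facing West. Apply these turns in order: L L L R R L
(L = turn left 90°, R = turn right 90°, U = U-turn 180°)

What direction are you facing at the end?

Start: West
  L (left (90° counter-clockwise)) -> South
  L (left (90° counter-clockwise)) -> East
  L (left (90° counter-clockwise)) -> North
  R (right (90° clockwise)) -> East
  R (right (90° clockwise)) -> South
  L (left (90° counter-clockwise)) -> East
Final: East

Answer: Final heading: East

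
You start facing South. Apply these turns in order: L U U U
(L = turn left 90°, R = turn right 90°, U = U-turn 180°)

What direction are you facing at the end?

Answer: Final heading: West

Derivation:
Start: South
  L (left (90° counter-clockwise)) -> East
  U (U-turn (180°)) -> West
  U (U-turn (180°)) -> East
  U (U-turn (180°)) -> West
Final: West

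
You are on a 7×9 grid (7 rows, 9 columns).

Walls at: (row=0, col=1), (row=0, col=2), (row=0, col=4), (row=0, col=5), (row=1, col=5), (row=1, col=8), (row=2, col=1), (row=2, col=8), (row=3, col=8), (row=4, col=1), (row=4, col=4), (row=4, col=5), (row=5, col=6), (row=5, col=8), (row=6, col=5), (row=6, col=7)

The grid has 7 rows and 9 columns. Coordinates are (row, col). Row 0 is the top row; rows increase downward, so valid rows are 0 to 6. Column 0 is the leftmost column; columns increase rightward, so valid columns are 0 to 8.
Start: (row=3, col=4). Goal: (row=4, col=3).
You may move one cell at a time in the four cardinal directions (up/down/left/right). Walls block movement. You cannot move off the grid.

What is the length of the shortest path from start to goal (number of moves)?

BFS from (row=3, col=4) until reaching (row=4, col=3):
  Distance 0: (row=3, col=4)
  Distance 1: (row=2, col=4), (row=3, col=3), (row=3, col=5)
  Distance 2: (row=1, col=4), (row=2, col=3), (row=2, col=5), (row=3, col=2), (row=3, col=6), (row=4, col=3)  <- goal reached here
One shortest path (2 moves): (row=3, col=4) -> (row=3, col=3) -> (row=4, col=3)

Answer: Shortest path length: 2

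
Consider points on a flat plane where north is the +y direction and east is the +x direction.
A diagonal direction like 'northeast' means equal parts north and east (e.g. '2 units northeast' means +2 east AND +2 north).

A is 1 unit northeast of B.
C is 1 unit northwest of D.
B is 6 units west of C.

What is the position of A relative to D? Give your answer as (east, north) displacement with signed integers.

Answer: A is at (east=-6, north=2) relative to D.

Derivation:
Place D at the origin (east=0, north=0).
  C is 1 unit northwest of D: delta (east=-1, north=+1); C at (east=-1, north=1).
  B is 6 units west of C: delta (east=-6, north=+0); B at (east=-7, north=1).
  A is 1 unit northeast of B: delta (east=+1, north=+1); A at (east=-6, north=2).
Therefore A relative to D: (east=-6, north=2).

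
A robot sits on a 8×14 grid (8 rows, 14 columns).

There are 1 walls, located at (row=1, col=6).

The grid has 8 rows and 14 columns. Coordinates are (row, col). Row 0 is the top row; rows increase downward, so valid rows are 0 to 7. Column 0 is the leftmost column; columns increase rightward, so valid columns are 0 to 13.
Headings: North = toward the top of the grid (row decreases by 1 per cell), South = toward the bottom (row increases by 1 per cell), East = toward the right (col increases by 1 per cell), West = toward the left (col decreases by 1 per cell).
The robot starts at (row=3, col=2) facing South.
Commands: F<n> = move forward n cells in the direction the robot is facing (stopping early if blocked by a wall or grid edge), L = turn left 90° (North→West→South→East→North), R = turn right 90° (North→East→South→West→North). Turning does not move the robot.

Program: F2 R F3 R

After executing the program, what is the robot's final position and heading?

Answer: Final position: (row=5, col=0), facing North

Derivation:
Start: (row=3, col=2), facing South
  F2: move forward 2, now at (row=5, col=2)
  R: turn right, now facing West
  F3: move forward 2/3 (blocked), now at (row=5, col=0)
  R: turn right, now facing North
Final: (row=5, col=0), facing North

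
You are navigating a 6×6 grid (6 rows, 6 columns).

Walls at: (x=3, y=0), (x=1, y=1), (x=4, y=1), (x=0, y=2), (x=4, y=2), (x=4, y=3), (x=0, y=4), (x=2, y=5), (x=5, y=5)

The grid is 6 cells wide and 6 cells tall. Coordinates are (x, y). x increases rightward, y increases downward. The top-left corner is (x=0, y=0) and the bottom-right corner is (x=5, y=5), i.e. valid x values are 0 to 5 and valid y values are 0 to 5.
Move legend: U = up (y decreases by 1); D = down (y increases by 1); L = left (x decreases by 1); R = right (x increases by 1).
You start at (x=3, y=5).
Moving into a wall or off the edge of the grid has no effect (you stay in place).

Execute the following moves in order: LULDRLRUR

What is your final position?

Start: (x=3, y=5)
  L (left): blocked, stay at (x=3, y=5)
  U (up): (x=3, y=5) -> (x=3, y=4)
  L (left): (x=3, y=4) -> (x=2, y=4)
  D (down): blocked, stay at (x=2, y=4)
  R (right): (x=2, y=4) -> (x=3, y=4)
  L (left): (x=3, y=4) -> (x=2, y=4)
  R (right): (x=2, y=4) -> (x=3, y=4)
  U (up): (x=3, y=4) -> (x=3, y=3)
  R (right): blocked, stay at (x=3, y=3)
Final: (x=3, y=3)

Answer: Final position: (x=3, y=3)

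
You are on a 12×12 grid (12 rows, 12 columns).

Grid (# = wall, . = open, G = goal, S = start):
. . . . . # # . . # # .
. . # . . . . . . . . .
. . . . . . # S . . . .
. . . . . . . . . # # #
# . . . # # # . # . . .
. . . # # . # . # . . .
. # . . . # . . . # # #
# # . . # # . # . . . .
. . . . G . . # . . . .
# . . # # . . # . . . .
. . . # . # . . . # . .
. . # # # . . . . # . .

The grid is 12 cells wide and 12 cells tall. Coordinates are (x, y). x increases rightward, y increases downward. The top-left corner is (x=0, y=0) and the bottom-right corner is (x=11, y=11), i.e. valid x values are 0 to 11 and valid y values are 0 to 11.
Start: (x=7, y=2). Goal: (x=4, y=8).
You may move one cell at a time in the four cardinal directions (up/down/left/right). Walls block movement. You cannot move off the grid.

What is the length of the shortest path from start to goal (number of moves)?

Answer: Shortest path length: 9

Derivation:
BFS from (x=7, y=2) until reaching (x=4, y=8):
  Distance 0: (x=7, y=2)
  Distance 1: (x=7, y=1), (x=8, y=2), (x=7, y=3)
  Distance 2: (x=7, y=0), (x=6, y=1), (x=8, y=1), (x=9, y=2), (x=6, y=3), (x=8, y=3), (x=7, y=4)
  Distance 3: (x=8, y=0), (x=5, y=1), (x=9, y=1), (x=10, y=2), (x=5, y=3), (x=7, y=5)
  Distance 4: (x=4, y=1), (x=10, y=1), (x=5, y=2), (x=11, y=2), (x=4, y=3), (x=7, y=6)
  Distance 5: (x=4, y=0), (x=3, y=1), (x=11, y=1), (x=4, y=2), (x=3, y=3), (x=6, y=6), (x=8, y=6)
  Distance 6: (x=3, y=0), (x=11, y=0), (x=3, y=2), (x=2, y=3), (x=3, y=4), (x=6, y=7), (x=8, y=7)
  Distance 7: (x=2, y=0), (x=2, y=2), (x=1, y=3), (x=2, y=4), (x=9, y=7), (x=6, y=8), (x=8, y=8)
  Distance 8: (x=1, y=0), (x=1, y=2), (x=0, y=3), (x=1, y=4), (x=2, y=5), (x=10, y=7), (x=5, y=8), (x=9, y=8), (x=6, y=9), (x=8, y=9)
  Distance 9: (x=0, y=0), (x=1, y=1), (x=0, y=2), (x=1, y=5), (x=2, y=6), (x=11, y=7), (x=4, y=8), (x=10, y=8), (x=5, y=9), (x=9, y=9), (x=6, y=10), (x=8, y=10)  <- goal reached here
One shortest path (9 moves): (x=7, y=2) -> (x=7, y=3) -> (x=7, y=4) -> (x=7, y=5) -> (x=7, y=6) -> (x=6, y=6) -> (x=6, y=7) -> (x=6, y=8) -> (x=5, y=8) -> (x=4, y=8)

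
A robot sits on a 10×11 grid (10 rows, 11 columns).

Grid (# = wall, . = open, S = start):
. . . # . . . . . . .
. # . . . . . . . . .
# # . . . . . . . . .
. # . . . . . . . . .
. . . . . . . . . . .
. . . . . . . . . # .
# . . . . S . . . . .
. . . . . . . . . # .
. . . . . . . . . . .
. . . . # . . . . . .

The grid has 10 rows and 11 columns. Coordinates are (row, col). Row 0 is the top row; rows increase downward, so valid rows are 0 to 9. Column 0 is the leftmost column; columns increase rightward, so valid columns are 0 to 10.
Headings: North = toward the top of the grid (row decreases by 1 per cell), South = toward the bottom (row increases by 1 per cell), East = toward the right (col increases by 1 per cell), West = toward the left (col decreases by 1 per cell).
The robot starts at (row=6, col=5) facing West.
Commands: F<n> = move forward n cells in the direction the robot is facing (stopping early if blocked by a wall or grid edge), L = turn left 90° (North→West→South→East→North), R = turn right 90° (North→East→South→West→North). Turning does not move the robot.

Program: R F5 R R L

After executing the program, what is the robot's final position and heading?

Start: (row=6, col=5), facing West
  R: turn right, now facing North
  F5: move forward 5, now at (row=1, col=5)
  R: turn right, now facing East
  R: turn right, now facing South
  L: turn left, now facing East
Final: (row=1, col=5), facing East

Answer: Final position: (row=1, col=5), facing East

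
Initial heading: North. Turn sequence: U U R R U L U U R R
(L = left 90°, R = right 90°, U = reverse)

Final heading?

Start: North
  U (U-turn (180°)) -> South
  U (U-turn (180°)) -> North
  R (right (90° clockwise)) -> East
  R (right (90° clockwise)) -> South
  U (U-turn (180°)) -> North
  L (left (90° counter-clockwise)) -> West
  U (U-turn (180°)) -> East
  U (U-turn (180°)) -> West
  R (right (90° clockwise)) -> North
  R (right (90° clockwise)) -> East
Final: East

Answer: Final heading: East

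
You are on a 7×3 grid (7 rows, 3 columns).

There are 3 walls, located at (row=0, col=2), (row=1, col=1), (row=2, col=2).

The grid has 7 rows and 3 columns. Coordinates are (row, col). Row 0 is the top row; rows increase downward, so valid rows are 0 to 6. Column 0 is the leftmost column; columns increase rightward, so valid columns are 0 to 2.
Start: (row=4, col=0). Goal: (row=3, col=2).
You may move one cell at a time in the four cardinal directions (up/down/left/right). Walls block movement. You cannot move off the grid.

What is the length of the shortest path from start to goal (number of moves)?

Answer: Shortest path length: 3

Derivation:
BFS from (row=4, col=0) until reaching (row=3, col=2):
  Distance 0: (row=4, col=0)
  Distance 1: (row=3, col=0), (row=4, col=1), (row=5, col=0)
  Distance 2: (row=2, col=0), (row=3, col=1), (row=4, col=2), (row=5, col=1), (row=6, col=0)
  Distance 3: (row=1, col=0), (row=2, col=1), (row=3, col=2), (row=5, col=2), (row=6, col=1)  <- goal reached here
One shortest path (3 moves): (row=4, col=0) -> (row=4, col=1) -> (row=4, col=2) -> (row=3, col=2)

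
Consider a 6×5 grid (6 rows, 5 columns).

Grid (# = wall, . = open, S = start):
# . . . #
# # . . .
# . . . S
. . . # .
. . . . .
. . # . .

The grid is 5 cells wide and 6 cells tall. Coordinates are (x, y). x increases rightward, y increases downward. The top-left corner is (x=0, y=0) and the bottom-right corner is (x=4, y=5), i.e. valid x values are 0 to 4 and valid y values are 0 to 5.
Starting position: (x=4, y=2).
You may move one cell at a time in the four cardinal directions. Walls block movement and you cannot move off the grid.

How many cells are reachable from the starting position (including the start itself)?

BFS flood-fill from (x=4, y=2):
  Distance 0: (x=4, y=2)
  Distance 1: (x=4, y=1), (x=3, y=2), (x=4, y=3)
  Distance 2: (x=3, y=1), (x=2, y=2), (x=4, y=4)
  Distance 3: (x=3, y=0), (x=2, y=1), (x=1, y=2), (x=2, y=3), (x=3, y=4), (x=4, y=5)
  Distance 4: (x=2, y=0), (x=1, y=3), (x=2, y=4), (x=3, y=5)
  Distance 5: (x=1, y=0), (x=0, y=3), (x=1, y=4)
  Distance 6: (x=0, y=4), (x=1, y=5)
  Distance 7: (x=0, y=5)
Total reachable: 23 (grid has 23 open cells total)

Answer: Reachable cells: 23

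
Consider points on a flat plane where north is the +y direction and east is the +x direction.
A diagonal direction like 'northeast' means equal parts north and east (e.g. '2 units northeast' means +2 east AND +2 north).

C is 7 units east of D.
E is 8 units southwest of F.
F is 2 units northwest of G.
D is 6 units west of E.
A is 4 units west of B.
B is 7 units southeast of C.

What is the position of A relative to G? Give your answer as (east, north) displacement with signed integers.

Place G at the origin (east=0, north=0).
  F is 2 units northwest of G: delta (east=-2, north=+2); F at (east=-2, north=2).
  E is 8 units southwest of F: delta (east=-8, north=-8); E at (east=-10, north=-6).
  D is 6 units west of E: delta (east=-6, north=+0); D at (east=-16, north=-6).
  C is 7 units east of D: delta (east=+7, north=+0); C at (east=-9, north=-6).
  B is 7 units southeast of C: delta (east=+7, north=-7); B at (east=-2, north=-13).
  A is 4 units west of B: delta (east=-4, north=+0); A at (east=-6, north=-13).
Therefore A relative to G: (east=-6, north=-13).

Answer: A is at (east=-6, north=-13) relative to G.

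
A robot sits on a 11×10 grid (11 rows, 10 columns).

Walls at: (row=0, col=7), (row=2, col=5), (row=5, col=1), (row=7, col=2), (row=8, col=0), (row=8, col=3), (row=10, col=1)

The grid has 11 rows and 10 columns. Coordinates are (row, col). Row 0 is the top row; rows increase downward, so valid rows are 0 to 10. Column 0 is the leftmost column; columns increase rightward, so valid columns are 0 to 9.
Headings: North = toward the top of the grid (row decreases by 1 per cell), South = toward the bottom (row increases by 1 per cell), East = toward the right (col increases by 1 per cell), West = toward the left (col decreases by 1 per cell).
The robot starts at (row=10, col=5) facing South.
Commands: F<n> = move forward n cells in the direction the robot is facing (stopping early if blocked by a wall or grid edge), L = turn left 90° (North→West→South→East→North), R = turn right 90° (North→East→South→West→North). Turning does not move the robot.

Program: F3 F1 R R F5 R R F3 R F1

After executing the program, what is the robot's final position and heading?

Start: (row=10, col=5), facing South
  F3: move forward 0/3 (blocked), now at (row=10, col=5)
  F1: move forward 0/1 (blocked), now at (row=10, col=5)
  R: turn right, now facing West
  R: turn right, now facing North
  F5: move forward 5, now at (row=5, col=5)
  R: turn right, now facing East
  R: turn right, now facing South
  F3: move forward 3, now at (row=8, col=5)
  R: turn right, now facing West
  F1: move forward 1, now at (row=8, col=4)
Final: (row=8, col=4), facing West

Answer: Final position: (row=8, col=4), facing West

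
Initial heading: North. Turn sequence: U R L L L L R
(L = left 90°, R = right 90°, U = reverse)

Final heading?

Start: North
  U (U-turn (180°)) -> South
  R (right (90° clockwise)) -> West
  L (left (90° counter-clockwise)) -> South
  L (left (90° counter-clockwise)) -> East
  L (left (90° counter-clockwise)) -> North
  L (left (90° counter-clockwise)) -> West
  R (right (90° clockwise)) -> North
Final: North

Answer: Final heading: North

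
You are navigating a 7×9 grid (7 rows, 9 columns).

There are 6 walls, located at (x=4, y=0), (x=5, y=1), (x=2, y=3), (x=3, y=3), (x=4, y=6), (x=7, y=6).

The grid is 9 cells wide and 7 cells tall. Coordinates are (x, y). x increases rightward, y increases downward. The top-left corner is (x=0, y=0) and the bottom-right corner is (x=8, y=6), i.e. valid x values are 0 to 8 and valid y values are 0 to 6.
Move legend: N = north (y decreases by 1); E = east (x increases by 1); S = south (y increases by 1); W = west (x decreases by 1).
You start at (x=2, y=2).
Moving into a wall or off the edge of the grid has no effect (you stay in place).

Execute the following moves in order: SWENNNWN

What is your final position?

Answer: Final position: (x=1, y=0)

Derivation:
Start: (x=2, y=2)
  S (south): blocked, stay at (x=2, y=2)
  W (west): (x=2, y=2) -> (x=1, y=2)
  E (east): (x=1, y=2) -> (x=2, y=2)
  N (north): (x=2, y=2) -> (x=2, y=1)
  N (north): (x=2, y=1) -> (x=2, y=0)
  N (north): blocked, stay at (x=2, y=0)
  W (west): (x=2, y=0) -> (x=1, y=0)
  N (north): blocked, stay at (x=1, y=0)
Final: (x=1, y=0)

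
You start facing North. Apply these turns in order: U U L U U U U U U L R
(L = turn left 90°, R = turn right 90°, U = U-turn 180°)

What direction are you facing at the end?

Answer: Final heading: West

Derivation:
Start: North
  U (U-turn (180°)) -> South
  U (U-turn (180°)) -> North
  L (left (90° counter-clockwise)) -> West
  U (U-turn (180°)) -> East
  U (U-turn (180°)) -> West
  U (U-turn (180°)) -> East
  U (U-turn (180°)) -> West
  U (U-turn (180°)) -> East
  U (U-turn (180°)) -> West
  L (left (90° counter-clockwise)) -> South
  R (right (90° clockwise)) -> West
Final: West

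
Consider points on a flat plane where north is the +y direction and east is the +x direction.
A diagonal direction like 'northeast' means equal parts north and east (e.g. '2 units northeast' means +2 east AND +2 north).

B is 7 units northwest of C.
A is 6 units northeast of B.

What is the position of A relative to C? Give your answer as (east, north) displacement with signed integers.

Place C at the origin (east=0, north=0).
  B is 7 units northwest of C: delta (east=-7, north=+7); B at (east=-7, north=7).
  A is 6 units northeast of B: delta (east=+6, north=+6); A at (east=-1, north=13).
Therefore A relative to C: (east=-1, north=13).

Answer: A is at (east=-1, north=13) relative to C.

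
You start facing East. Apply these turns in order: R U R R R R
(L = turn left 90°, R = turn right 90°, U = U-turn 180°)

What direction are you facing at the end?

Answer: Final heading: North

Derivation:
Start: East
  R (right (90° clockwise)) -> South
  U (U-turn (180°)) -> North
  R (right (90° clockwise)) -> East
  R (right (90° clockwise)) -> South
  R (right (90° clockwise)) -> West
  R (right (90° clockwise)) -> North
Final: North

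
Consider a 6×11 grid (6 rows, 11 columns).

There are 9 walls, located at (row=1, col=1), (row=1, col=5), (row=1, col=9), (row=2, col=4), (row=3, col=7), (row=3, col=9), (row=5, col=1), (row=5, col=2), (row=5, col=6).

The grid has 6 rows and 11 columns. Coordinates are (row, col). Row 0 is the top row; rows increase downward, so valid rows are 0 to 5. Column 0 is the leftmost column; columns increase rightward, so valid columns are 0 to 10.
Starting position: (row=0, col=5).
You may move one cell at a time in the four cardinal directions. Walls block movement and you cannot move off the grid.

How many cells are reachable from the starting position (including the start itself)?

Answer: Reachable cells: 57

Derivation:
BFS flood-fill from (row=0, col=5):
  Distance 0: (row=0, col=5)
  Distance 1: (row=0, col=4), (row=0, col=6)
  Distance 2: (row=0, col=3), (row=0, col=7), (row=1, col=4), (row=1, col=6)
  Distance 3: (row=0, col=2), (row=0, col=8), (row=1, col=3), (row=1, col=7), (row=2, col=6)
  Distance 4: (row=0, col=1), (row=0, col=9), (row=1, col=2), (row=1, col=8), (row=2, col=3), (row=2, col=5), (row=2, col=7), (row=3, col=6)
  Distance 5: (row=0, col=0), (row=0, col=10), (row=2, col=2), (row=2, col=8), (row=3, col=3), (row=3, col=5), (row=4, col=6)
  Distance 6: (row=1, col=0), (row=1, col=10), (row=2, col=1), (row=2, col=9), (row=3, col=2), (row=3, col=4), (row=3, col=8), (row=4, col=3), (row=4, col=5), (row=4, col=7)
  Distance 7: (row=2, col=0), (row=2, col=10), (row=3, col=1), (row=4, col=2), (row=4, col=4), (row=4, col=8), (row=5, col=3), (row=5, col=5), (row=5, col=7)
  Distance 8: (row=3, col=0), (row=3, col=10), (row=4, col=1), (row=4, col=9), (row=5, col=4), (row=5, col=8)
  Distance 9: (row=4, col=0), (row=4, col=10), (row=5, col=9)
  Distance 10: (row=5, col=0), (row=5, col=10)
Total reachable: 57 (grid has 57 open cells total)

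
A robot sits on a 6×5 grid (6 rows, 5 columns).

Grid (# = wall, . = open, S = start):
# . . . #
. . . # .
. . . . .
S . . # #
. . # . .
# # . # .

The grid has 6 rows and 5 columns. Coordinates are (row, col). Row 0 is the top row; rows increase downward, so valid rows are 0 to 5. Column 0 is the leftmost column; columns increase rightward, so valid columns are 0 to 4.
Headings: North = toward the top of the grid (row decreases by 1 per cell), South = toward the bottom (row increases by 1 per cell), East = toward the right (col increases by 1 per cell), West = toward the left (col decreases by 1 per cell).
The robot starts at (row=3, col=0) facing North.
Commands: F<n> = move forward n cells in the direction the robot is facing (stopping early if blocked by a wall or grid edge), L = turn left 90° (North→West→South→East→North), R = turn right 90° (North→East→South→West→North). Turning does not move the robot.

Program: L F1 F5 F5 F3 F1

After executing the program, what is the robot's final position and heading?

Answer: Final position: (row=3, col=0), facing West

Derivation:
Start: (row=3, col=0), facing North
  L: turn left, now facing West
  F1: move forward 0/1 (blocked), now at (row=3, col=0)
  F5: move forward 0/5 (blocked), now at (row=3, col=0)
  F5: move forward 0/5 (blocked), now at (row=3, col=0)
  F3: move forward 0/3 (blocked), now at (row=3, col=0)
  F1: move forward 0/1 (blocked), now at (row=3, col=0)
Final: (row=3, col=0), facing West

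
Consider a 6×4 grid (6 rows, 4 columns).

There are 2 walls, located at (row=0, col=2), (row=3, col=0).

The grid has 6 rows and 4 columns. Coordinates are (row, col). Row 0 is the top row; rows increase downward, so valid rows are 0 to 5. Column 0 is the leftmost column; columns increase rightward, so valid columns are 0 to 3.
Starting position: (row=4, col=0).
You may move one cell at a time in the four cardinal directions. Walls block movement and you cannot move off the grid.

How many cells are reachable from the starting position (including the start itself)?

BFS flood-fill from (row=4, col=0):
  Distance 0: (row=4, col=0)
  Distance 1: (row=4, col=1), (row=5, col=0)
  Distance 2: (row=3, col=1), (row=4, col=2), (row=5, col=1)
  Distance 3: (row=2, col=1), (row=3, col=2), (row=4, col=3), (row=5, col=2)
  Distance 4: (row=1, col=1), (row=2, col=0), (row=2, col=2), (row=3, col=3), (row=5, col=3)
  Distance 5: (row=0, col=1), (row=1, col=0), (row=1, col=2), (row=2, col=3)
  Distance 6: (row=0, col=0), (row=1, col=3)
  Distance 7: (row=0, col=3)
Total reachable: 22 (grid has 22 open cells total)

Answer: Reachable cells: 22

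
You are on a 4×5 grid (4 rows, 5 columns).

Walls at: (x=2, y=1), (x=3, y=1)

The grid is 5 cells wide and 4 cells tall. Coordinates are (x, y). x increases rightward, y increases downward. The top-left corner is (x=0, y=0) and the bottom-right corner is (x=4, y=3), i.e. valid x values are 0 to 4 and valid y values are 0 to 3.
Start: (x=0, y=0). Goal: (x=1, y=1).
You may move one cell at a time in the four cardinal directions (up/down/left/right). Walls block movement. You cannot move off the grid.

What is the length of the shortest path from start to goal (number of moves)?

BFS from (x=0, y=0) until reaching (x=1, y=1):
  Distance 0: (x=0, y=0)
  Distance 1: (x=1, y=0), (x=0, y=1)
  Distance 2: (x=2, y=0), (x=1, y=1), (x=0, y=2)  <- goal reached here
One shortest path (2 moves): (x=0, y=0) -> (x=1, y=0) -> (x=1, y=1)

Answer: Shortest path length: 2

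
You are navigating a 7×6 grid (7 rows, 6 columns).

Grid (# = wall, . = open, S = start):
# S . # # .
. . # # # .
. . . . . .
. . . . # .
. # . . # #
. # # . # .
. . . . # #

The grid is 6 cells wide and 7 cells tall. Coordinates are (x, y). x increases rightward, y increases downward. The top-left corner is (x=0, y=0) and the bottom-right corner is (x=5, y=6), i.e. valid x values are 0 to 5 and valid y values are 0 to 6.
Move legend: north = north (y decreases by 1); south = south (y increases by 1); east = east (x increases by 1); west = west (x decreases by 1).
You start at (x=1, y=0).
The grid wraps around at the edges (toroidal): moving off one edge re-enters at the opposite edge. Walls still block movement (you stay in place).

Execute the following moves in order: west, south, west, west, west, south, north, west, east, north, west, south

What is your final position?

Answer: Final position: (x=5, y=2)

Derivation:
Start: (x=1, y=0)
  west (west): blocked, stay at (x=1, y=0)
  south (south): (x=1, y=0) -> (x=1, y=1)
  west (west): (x=1, y=1) -> (x=0, y=1)
  west (west): (x=0, y=1) -> (x=5, y=1)
  west (west): blocked, stay at (x=5, y=1)
  south (south): (x=5, y=1) -> (x=5, y=2)
  north (north): (x=5, y=2) -> (x=5, y=1)
  west (west): blocked, stay at (x=5, y=1)
  east (east): (x=5, y=1) -> (x=0, y=1)
  north (north): blocked, stay at (x=0, y=1)
  west (west): (x=0, y=1) -> (x=5, y=1)
  south (south): (x=5, y=1) -> (x=5, y=2)
Final: (x=5, y=2)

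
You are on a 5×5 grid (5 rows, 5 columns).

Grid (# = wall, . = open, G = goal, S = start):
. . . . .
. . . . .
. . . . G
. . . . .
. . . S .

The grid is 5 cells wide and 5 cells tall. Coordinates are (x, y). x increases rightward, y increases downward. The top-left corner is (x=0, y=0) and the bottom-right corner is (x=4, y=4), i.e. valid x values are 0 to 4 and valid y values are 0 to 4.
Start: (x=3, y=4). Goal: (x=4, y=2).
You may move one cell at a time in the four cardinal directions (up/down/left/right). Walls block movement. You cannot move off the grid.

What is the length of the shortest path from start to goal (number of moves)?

Answer: Shortest path length: 3

Derivation:
BFS from (x=3, y=4) until reaching (x=4, y=2):
  Distance 0: (x=3, y=4)
  Distance 1: (x=3, y=3), (x=2, y=4), (x=4, y=4)
  Distance 2: (x=3, y=2), (x=2, y=3), (x=4, y=3), (x=1, y=4)
  Distance 3: (x=3, y=1), (x=2, y=2), (x=4, y=2), (x=1, y=3), (x=0, y=4)  <- goal reached here
One shortest path (3 moves): (x=3, y=4) -> (x=4, y=4) -> (x=4, y=3) -> (x=4, y=2)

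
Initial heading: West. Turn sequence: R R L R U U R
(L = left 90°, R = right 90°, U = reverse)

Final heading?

Answer: Final heading: South

Derivation:
Start: West
  R (right (90° clockwise)) -> North
  R (right (90° clockwise)) -> East
  L (left (90° counter-clockwise)) -> North
  R (right (90° clockwise)) -> East
  U (U-turn (180°)) -> West
  U (U-turn (180°)) -> East
  R (right (90° clockwise)) -> South
Final: South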